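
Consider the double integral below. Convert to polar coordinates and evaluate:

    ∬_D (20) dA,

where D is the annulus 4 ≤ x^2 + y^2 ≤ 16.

The region D is 2 ≤ r ≤ 4, 0 ≤ θ ≤ 2π in polar coordinates, where x = r cos(θ), y = r sin(θ), and dA = r dr dθ.

Under the substitution, the integrand becomes 20, so

    ∬_D (20) dA = ∫_{0}^{2π} ∫_{2}^{4} (20) · r dr dθ.

Inner integral (in r): ∫_{2}^{4} (20) · r dr = 120.

Outer integral (in θ): ∫_{0}^{2π} (120) dθ = 240π.

Therefore ∬_D (20) dA = 240π.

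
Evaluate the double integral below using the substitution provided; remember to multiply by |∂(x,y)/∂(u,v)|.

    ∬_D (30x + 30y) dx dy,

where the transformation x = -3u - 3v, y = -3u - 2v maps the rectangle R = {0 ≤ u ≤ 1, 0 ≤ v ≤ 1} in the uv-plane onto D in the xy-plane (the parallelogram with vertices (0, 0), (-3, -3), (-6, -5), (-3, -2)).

Compute the Jacobian determinant of (x, y) with respect to (u, v):

    ∂(x,y)/∂(u,v) = | -3  -3 | = (-3)(-2) - (-3)(-3) = -3.
                   | -3  -2 |

Its absolute value is |J| = 3 (the area scaling factor).

Substituting x = -3u - 3v, y = -3u - 2v into the integrand,

    30x + 30y → -180u - 150v,

so the integral becomes

    ∬_R (-180u - 150v) · |J| du dv = ∫_0^1 ∫_0^1 (-540u - 450v) dv du.

Inner (v): -540u - 225.
Outer (u): -495.

Therefore ∬_D (30x + 30y) dx dy = -495.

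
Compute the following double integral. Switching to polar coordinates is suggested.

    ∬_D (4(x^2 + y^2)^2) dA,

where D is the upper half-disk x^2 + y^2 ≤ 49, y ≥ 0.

The region D is 0 ≤ r ≤ 7, 0 ≤ θ ≤ π in polar coordinates, where x = r cos(θ), y = r sin(θ), and dA = r dr dθ.

Under the substitution, the integrand becomes 4r^4, so

    ∬_D (4(x^2 + y^2)^2) dA = ∫_{0}^{π} ∫_{0}^{7} (4r^4) · r dr dθ.

Inner integral (in r): ∫_{0}^{7} (4r^4) · r dr = 235298/3.

Outer integral (in θ): ∫_{0}^{π} (235298/3) dθ = 235298π/3.

Therefore ∬_D (4(x^2 + y^2)^2) dA = 235298π/3.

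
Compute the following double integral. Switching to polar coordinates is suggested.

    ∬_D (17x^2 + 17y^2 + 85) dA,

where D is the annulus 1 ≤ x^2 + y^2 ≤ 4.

The region D is 1 ≤ r ≤ 2, 0 ≤ θ ≤ 2π in polar coordinates, where x = r cos(θ), y = r sin(θ), and dA = r dr dθ.

Under the substitution, the integrand becomes 17r^2 + 85, so

    ∬_D (17x^2 + 17y^2 + 85) dA = ∫_{0}^{2π} ∫_{1}^{2} (17r^2 + 85) · r dr dθ.

Inner integral (in r): ∫_{1}^{2} (17r^2 + 85) · r dr = 765/4.

Outer integral (in θ): ∫_{0}^{2π} (765/4) dθ = 765π/2.

Therefore ∬_D (17x^2 + 17y^2 + 85) dA = 765π/2.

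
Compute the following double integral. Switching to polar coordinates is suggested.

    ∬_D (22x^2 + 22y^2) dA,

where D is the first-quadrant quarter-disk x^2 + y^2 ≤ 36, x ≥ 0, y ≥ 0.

The region D is 0 ≤ r ≤ 6, 0 ≤ θ ≤ π/2 in polar coordinates, where x = r cos(θ), y = r sin(θ), and dA = r dr dθ.

Under the substitution, the integrand becomes 22r^2, so

    ∬_D (22x^2 + 22y^2) dA = ∫_{0}^{π/2} ∫_{0}^{6} (22r^2) · r dr dθ.

Inner integral (in r): ∫_{0}^{6} (22r^2) · r dr = 7128.

Outer integral (in θ): ∫_{0}^{π/2} (7128) dθ = 3564π.

Therefore ∬_D (22x^2 + 22y^2) dA = 3564π.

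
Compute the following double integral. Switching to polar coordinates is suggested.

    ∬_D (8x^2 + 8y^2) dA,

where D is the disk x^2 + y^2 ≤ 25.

The region D is 0 ≤ r ≤ 5, 0 ≤ θ ≤ 2π in polar coordinates, where x = r cos(θ), y = r sin(θ), and dA = r dr dθ.

Under the substitution, the integrand becomes 8r^2, so

    ∬_D (8x^2 + 8y^2) dA = ∫_{0}^{2π} ∫_{0}^{5} (8r^2) · r dr dθ.

Inner integral (in r): ∫_{0}^{5} (8r^2) · r dr = 1250.

Outer integral (in θ): ∫_{0}^{2π} (1250) dθ = 2500π.

Therefore ∬_D (8x^2 + 8y^2) dA = 2500π.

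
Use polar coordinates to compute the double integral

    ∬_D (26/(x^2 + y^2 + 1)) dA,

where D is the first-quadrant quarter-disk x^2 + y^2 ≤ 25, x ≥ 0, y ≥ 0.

The region D is 0 ≤ r ≤ 5, 0 ≤ θ ≤ π/2 in polar coordinates, where x = r cos(θ), y = r sin(θ), and dA = r dr dθ.

Under the substitution, the integrand becomes 26/(r^2 + 1), so

    ∬_D (26/(x^2 + y^2 + 1)) dA = ∫_{0}^{π/2} ∫_{0}^{5} (26/(r^2 + 1)) · r dr dθ.

Inner integral (in r): ∫_{0}^{5} (26/(r^2 + 1)) · r dr = log(2481152873203736576).

Outer integral (in θ): ∫_{0}^{π/2} (log(2481152873203736576)) dθ = log(2481152873203736576^(π/2)).

Therefore ∬_D (26/(x^2 + y^2 + 1)) dA = log(2481152873203736576^(π/2)).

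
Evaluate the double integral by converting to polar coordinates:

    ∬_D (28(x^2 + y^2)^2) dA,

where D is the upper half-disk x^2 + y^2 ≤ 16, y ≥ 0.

The region D is 0 ≤ r ≤ 4, 0 ≤ θ ≤ π in polar coordinates, where x = r cos(θ), y = r sin(θ), and dA = r dr dθ.

Under the substitution, the integrand becomes 28r^4, so

    ∬_D (28(x^2 + y^2)^2) dA = ∫_{0}^{π} ∫_{0}^{4} (28r^4) · r dr dθ.

Inner integral (in r): ∫_{0}^{4} (28r^4) · r dr = 57344/3.

Outer integral (in θ): ∫_{0}^{π} (57344/3) dθ = 57344π/3.

Therefore ∬_D (28(x^2 + y^2)^2) dA = 57344π/3.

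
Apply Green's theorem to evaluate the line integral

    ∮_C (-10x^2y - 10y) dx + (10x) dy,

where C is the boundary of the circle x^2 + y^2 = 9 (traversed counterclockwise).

Green's theorem converts the closed line integral into a double integral over the enclosed region D:

    ∮_C P dx + Q dy = ∬_D (∂Q/∂x - ∂P/∂y) dA.

Here P = -10x^2y - 10y, Q = 10x, so

    ∂Q/∂x = 10,    ∂P/∂y = -10x^2 - 10,
    ∂Q/∂x - ∂P/∂y = 10x^2 + 20.

D is the region x^2 + y^2 ≤ 9. Evaluating the double integral:

In polar coordinates (x = r cos θ, y = r sin θ, dA = r dr dθ) the integrand becomes 10r^2cos(θ)^2 + 20, so

    ∬_D (10x^2 + 20) dA = ∫_0^{2π} ∫_0^{3} (10r^2cos(θ)^2 + 20) · r dr dθ.

Inner (r from 0 to 3): 405cos(θ)^2/2 + 90.
Outer (θ from 0 to 2π): 765π/2.

Therefore ∮_C P dx + Q dy = 765π/2.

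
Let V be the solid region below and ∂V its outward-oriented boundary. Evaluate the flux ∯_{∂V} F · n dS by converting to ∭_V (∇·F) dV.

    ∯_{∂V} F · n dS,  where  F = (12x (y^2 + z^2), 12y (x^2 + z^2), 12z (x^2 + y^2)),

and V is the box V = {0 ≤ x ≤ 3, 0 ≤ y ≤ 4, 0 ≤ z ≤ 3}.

By the divergence theorem,

    ∯_{∂V} F · n dS = ∭_V (∇ · F) dV.

Compute the divergence:
    ∇ · F = ∂F_x/∂x + ∂F_y/∂y + ∂F_z/∂z = 12y^2 + 12z^2 + 12x^2 + 12z^2 + 12x^2 + 12y^2 = 24x^2 + 24y^2 + 24z^2.

V is a rectangular box, so dV = dx dy dz with 0 ≤ x ≤ 3, 0 ≤ y ≤ 4, 0 ≤ z ≤ 3.

Integrate (24x^2 + 24y^2 + 24z^2) over V as an iterated integral:

    ∭_V (∇·F) dV = ∫_0^{3} ∫_0^{4} ∫_0^{3} (24x^2 + 24y^2 + 24z^2) dz dy dx.

Inner (z from 0 to 3): 72x^2 + 72y^2 + 216.
Middle (y from 0 to 4): 288x^2 + 2400.
Outer (x from 0 to 3): 9792.

Therefore ∯_{∂V} F · n dS = 9792.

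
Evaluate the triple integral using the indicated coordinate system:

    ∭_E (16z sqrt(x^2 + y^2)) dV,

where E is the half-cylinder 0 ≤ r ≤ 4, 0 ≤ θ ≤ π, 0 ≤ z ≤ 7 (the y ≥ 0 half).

In cylindrical coordinates, x = r cos(θ), y = r sin(θ), z = z, and dV = r dr dθ dz.

The integrand becomes 16r z, so

    ∭_E (16z sqrt(x^2 + y^2)) dV = ∫_{0}^{π} ∫_{0}^{4} ∫_{0}^{7} (16r z) · r dz dr dθ.

Inner (z): 392r^2.
Middle (r from 0 to 4): 25088/3.
Outer (θ): 25088π/3.

Therefore the triple integral equals 25088π/3.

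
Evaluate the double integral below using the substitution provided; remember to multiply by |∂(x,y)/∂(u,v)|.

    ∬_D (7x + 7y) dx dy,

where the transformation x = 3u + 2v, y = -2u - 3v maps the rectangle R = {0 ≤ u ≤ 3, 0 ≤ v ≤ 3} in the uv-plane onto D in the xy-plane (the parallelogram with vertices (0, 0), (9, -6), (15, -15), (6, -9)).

Compute the Jacobian determinant of (x, y) with respect to (u, v):

    ∂(x,y)/∂(u,v) = | 3  2 | = (3)(-3) - (2)(-2) = -5.
                   | -2  -3 |

Its absolute value is |J| = 5 (the area scaling factor).

Substituting x = 3u + 2v, y = -2u - 3v into the integrand,

    7x + 7y → 7u - 7v,

so the integral becomes

    ∬_R (7u - 7v) · |J| du dv = ∫_0^3 ∫_0^3 (35u - 35v) dv du.

Inner (v): 105u - 315/2.
Outer (u): 0.

Therefore ∬_D (7x + 7y) dx dy = 0.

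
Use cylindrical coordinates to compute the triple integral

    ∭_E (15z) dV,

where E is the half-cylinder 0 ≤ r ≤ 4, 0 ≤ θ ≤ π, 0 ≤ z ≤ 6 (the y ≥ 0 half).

In cylindrical coordinates, x = r cos(θ), y = r sin(θ), z = z, and dV = r dr dθ dz.

The integrand becomes 15z, so

    ∭_E (15z) dV = ∫_{0}^{π} ∫_{0}^{4} ∫_{0}^{6} (15z) · r dz dr dθ.

Inner (z): 270r.
Middle (r from 0 to 4): 2160.
Outer (θ): 2160π.

Therefore the triple integral equals 2160π.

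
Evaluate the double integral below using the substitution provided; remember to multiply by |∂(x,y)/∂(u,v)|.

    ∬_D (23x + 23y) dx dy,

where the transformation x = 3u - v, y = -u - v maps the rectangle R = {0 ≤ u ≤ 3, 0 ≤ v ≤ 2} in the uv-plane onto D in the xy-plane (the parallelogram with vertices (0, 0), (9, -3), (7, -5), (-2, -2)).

Compute the Jacobian determinant of (x, y) with respect to (u, v):

    ∂(x,y)/∂(u,v) = | 3  -1 | = (3)(-1) - (-1)(-1) = -4.
                   | -1  -1 |

Its absolute value is |J| = 4 (the area scaling factor).

Substituting x = 3u - v, y = -u - v into the integrand,

    23x + 23y → 46u - 46v,

so the integral becomes

    ∬_R (46u - 46v) · |J| du dv = ∫_0^3 ∫_0^2 (184u - 184v) dv du.

Inner (v): 368u - 368.
Outer (u): 552.

Therefore ∬_D (23x + 23y) dx dy = 552.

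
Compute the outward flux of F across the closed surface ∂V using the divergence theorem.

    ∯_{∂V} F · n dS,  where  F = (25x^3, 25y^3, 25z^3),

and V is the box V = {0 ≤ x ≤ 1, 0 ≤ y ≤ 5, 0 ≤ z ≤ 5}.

By the divergence theorem,

    ∯_{∂V} F · n dS = ∭_V (∇ · F) dV.

Compute the divergence:
    ∇ · F = ∂F_x/∂x + ∂F_y/∂y + ∂F_z/∂z = 75x^2 + 75y^2 + 75z^2.

V is a rectangular box, so dV = dx dy dz with 0 ≤ x ≤ 1, 0 ≤ y ≤ 5, 0 ≤ z ≤ 5.

Integrate (75x^2 + 75y^2 + 75z^2) over V as an iterated integral:

    ∭_V (∇·F) dV = ∫_0^{1} ∫_0^{5} ∫_0^{5} (75x^2 + 75y^2 + 75z^2) dz dy dx.

Inner (z from 0 to 5): 375x^2 + 375y^2 + 3125.
Middle (y from 0 to 5): 1875x^2 + 31250.
Outer (x from 0 to 1): 31875.

Therefore ∯_{∂V} F · n dS = 31875.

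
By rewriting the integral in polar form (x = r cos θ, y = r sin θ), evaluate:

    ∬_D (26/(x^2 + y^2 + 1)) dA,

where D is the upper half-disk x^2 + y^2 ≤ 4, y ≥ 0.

The region D is 0 ≤ r ≤ 2, 0 ≤ θ ≤ π in polar coordinates, where x = r cos(θ), y = r sin(θ), and dA = r dr dθ.

Under the substitution, the integrand becomes 26/(r^2 + 1), so

    ∬_D (26/(x^2 + y^2 + 1)) dA = ∫_{0}^{π} ∫_{0}^{2} (26/(r^2 + 1)) · r dr dθ.

Inner integral (in r): ∫_{0}^{2} (26/(r^2 + 1)) · r dr = log(1220703125).

Outer integral (in θ): ∫_{0}^{π} (log(1220703125)) dθ = log(1220703125^π).

Therefore ∬_D (26/(x^2 + y^2 + 1)) dA = log(1220703125^π).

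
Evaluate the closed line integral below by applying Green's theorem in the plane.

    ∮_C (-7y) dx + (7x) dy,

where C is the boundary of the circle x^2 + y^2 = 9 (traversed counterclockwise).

Green's theorem converts the closed line integral into a double integral over the enclosed region D:

    ∮_C P dx + Q dy = ∬_D (∂Q/∂x - ∂P/∂y) dA.

Here P = -7y, Q = 7x, so

    ∂Q/∂x = 7,    ∂P/∂y = -7,
    ∂Q/∂x - ∂P/∂y = 14.

D is the region x^2 + y^2 ≤ 9. Evaluating the double integral:

In polar coordinates (x = r cos θ, y = r sin θ, dA = r dr dθ) the integrand becomes 14, so

    ∬_D (14) dA = ∫_0^{2π} ∫_0^{3} (14) · r dr dθ.

Inner (r from 0 to 3): 63.
Outer (θ from 0 to 2π): 126π.

Therefore ∮_C P dx + Q dy = 126π.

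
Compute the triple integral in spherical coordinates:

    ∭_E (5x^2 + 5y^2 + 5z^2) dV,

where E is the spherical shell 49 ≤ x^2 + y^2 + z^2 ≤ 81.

In spherical coordinates, x = ρ sin(φ) cos(θ), y = ρ sin(φ) sin(θ), z = ρ cos(φ), and dV = ρ^2 sin(φ) dρ dφ dθ.

The integrand becomes 5ρ^2, so

    ∭_E (5x^2 + 5y^2 + 5z^2) dV = ∫_{0}^{2π} ∫_{0}^{π} ∫_{7}^{9} (5ρ^2) · ρ^2 sin(φ) dρ dφ dθ.

Inner (ρ): 42242sin(φ).
Middle (φ): 84484.
Outer (θ): 168968π.

Therefore the triple integral equals 168968π.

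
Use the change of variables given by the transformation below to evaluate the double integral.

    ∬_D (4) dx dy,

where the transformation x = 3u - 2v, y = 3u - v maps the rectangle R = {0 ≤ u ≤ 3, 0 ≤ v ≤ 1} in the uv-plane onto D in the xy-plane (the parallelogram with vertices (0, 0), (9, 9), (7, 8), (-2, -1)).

Compute the Jacobian determinant of (x, y) with respect to (u, v):

    ∂(x,y)/∂(u,v) = | 3  -2 | = (3)(-1) - (-2)(3) = 3.
                   | 3  -1 |

Its absolute value is |J| = 3 (the area scaling factor).

Substituting x = 3u - 2v, y = 3u - v into the integrand,

    4 → 4,

so the integral becomes

    ∬_R (4) · |J| du dv = ∫_0^3 ∫_0^1 (12) dv du.

Inner (v): 12.
Outer (u): 36.

Therefore ∬_D (4) dx dy = 36.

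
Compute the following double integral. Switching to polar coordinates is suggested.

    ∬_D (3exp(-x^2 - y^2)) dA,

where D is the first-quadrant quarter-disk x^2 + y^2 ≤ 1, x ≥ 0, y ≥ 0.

The region D is 0 ≤ r ≤ 1, 0 ≤ θ ≤ π/2 in polar coordinates, where x = r cos(θ), y = r sin(θ), and dA = r dr dθ.

Under the substitution, the integrand becomes 3exp(-r^2), so

    ∬_D (3exp(-x^2 - y^2)) dA = ∫_{0}^{π/2} ∫_{0}^{1} (3exp(-r^2)) · r dr dθ.

Inner integral (in r): ∫_{0}^{1} (3exp(-r^2)) · r dr = 3/2 - 3exp(-1)/2.

Outer integral (in θ): ∫_{0}^{π/2} (3/2 - 3exp(-1)/2) dθ = -3π (1 - e)exp(-1)/4.

Therefore ∬_D (3exp(-x^2 - y^2)) dA = -3π (1 - e)exp(-1)/4.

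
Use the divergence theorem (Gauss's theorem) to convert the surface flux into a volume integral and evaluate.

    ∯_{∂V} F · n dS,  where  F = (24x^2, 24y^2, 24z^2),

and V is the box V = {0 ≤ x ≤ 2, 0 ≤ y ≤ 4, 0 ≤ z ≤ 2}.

By the divergence theorem,

    ∯_{∂V} F · n dS = ∭_V (∇ · F) dV.

Compute the divergence:
    ∇ · F = ∂F_x/∂x + ∂F_y/∂y + ∂F_z/∂z = 48x + 48y + 48z.

V is a rectangular box, so dV = dx dy dz with 0 ≤ x ≤ 2, 0 ≤ y ≤ 4, 0 ≤ z ≤ 2.

Integrate (48x + 48y + 48z) over V as an iterated integral:

    ∭_V (∇·F) dV = ∫_0^{2} ∫_0^{4} ∫_0^{2} (48x + 48y + 48z) dz dy dx.

Inner (z from 0 to 2): 96x + 96y + 96.
Middle (y from 0 to 4): 384x + 1152.
Outer (x from 0 to 2): 3072.

Therefore ∯_{∂V} F · n dS = 3072.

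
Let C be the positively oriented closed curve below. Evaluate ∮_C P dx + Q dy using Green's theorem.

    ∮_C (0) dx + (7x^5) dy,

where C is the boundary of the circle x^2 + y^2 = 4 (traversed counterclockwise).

Green's theorem converts the closed line integral into a double integral over the enclosed region D:

    ∮_C P dx + Q dy = ∬_D (∂Q/∂x - ∂P/∂y) dA.

Here P = 0, Q = 7x^5, so

    ∂Q/∂x = 35x^4,    ∂P/∂y = 0,
    ∂Q/∂x - ∂P/∂y = 35x^4.

D is the region x^2 + y^2 ≤ 4. Evaluating the double integral:

In polar coordinates (x = r cos θ, y = r sin θ, dA = r dr dθ) the integrand becomes 35r^4cos(θ)^4, so

    ∬_D (35x^4) dA = ∫_0^{2π} ∫_0^{2} (35r^4cos(θ)^4) · r dr dθ.

Inner (r from 0 to 2): 1120cos(θ)^4/3.
Outer (θ from 0 to 2π): 280π.

Therefore ∮_C P dx + Q dy = 280π.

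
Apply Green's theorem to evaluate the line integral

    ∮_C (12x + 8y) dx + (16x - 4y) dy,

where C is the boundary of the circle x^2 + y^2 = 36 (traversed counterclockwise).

Green's theorem converts the closed line integral into a double integral over the enclosed region D:

    ∮_C P dx + Q dy = ∬_D (∂Q/∂x - ∂P/∂y) dA.

Here P = 12x + 8y, Q = 16x - 4y, so

    ∂Q/∂x = 16,    ∂P/∂y = 8,
    ∂Q/∂x - ∂P/∂y = 8.

D is the region x^2 + y^2 ≤ 36. Evaluating the double integral:

In polar coordinates (x = r cos θ, y = r sin θ, dA = r dr dθ) the integrand becomes 8, so

    ∬_D (8) dA = ∫_0^{2π} ∫_0^{6} (8) · r dr dθ.

Inner (r from 0 to 6): 144.
Outer (θ from 0 to 2π): 288π.

Therefore ∮_C P dx + Q dy = 288π.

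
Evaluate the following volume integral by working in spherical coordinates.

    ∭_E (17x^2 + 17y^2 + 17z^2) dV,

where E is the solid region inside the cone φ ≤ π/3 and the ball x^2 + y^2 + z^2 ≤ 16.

In spherical coordinates, x = ρ sin(φ) cos(θ), y = ρ sin(φ) sin(θ), z = ρ cos(φ), and dV = ρ^2 sin(φ) dρ dφ dθ.

The integrand becomes 17ρ^2, so

    ∭_E (17x^2 + 17y^2 + 17z^2) dV = ∫_{0}^{2π} ∫_{0}^{π/3} ∫_{0}^{4} (17ρ^2) · ρ^2 sin(φ) dρ dφ dθ.

Inner (ρ): 17408sin(φ)/5.
Middle (φ): 8704/5.
Outer (θ): 17408π/5.

Therefore the triple integral equals 17408π/5.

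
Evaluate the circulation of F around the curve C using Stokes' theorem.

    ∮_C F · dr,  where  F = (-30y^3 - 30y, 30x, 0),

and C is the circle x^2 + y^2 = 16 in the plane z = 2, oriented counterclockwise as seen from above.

Let S be the flat disk x^2 + y^2 ≤ 16 in the plane z = 2, with upward unit normal n̂ = ẑ. By Stokes' theorem,

    ∮_C F · dr = ∬_S (∇ × F) · n̂ dS = ∬_D (curl F)_z dA,

where D is the disk x^2 + y^2 ≤ 16.

Compute the curl of F = (-30y^3 - 30y, 30x, 0):
    (∇ × F)_x = ∂F_z/∂y - ∂F_y/∂z = 0,
    (∇ × F)_y = ∂F_x/∂z - ∂F_z/∂x = 0,
    (∇ × F)_z = ∂F_y/∂x - ∂F_x/∂y = 90y^2 + 60.

On z = 2, (curl F)_z = 90y^2 + 60.

Convert to polar (x = r cos θ, y = r sin θ, dA = r dr dθ); the integrand becomes 90r^2sin(θ)^2 + 60, so

    ∬_D (curl F)_z dA = ∫_0^{2π} ∫_0^{4} (90r^2sin(θ)^2 + 60) · r dr dθ.

Inner (r from 0 to 4): 5760sin(θ)^2 + 480.
Outer (θ from 0 to 2π): 6720π.

Therefore ∮_C F · dr = 6720π.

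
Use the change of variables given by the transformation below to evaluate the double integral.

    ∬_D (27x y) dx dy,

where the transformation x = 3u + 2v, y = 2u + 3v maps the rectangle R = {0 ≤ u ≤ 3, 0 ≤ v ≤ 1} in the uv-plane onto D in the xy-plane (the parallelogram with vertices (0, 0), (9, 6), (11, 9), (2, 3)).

Compute the Jacobian determinant of (x, y) with respect to (u, v):

    ∂(x,y)/∂(u,v) = | 3  2 | = (3)(3) - (2)(2) = 5.
                   | 2  3 |

Its absolute value is |J| = 5 (the area scaling factor).

Substituting x = 3u + 2v, y = 2u + 3v into the integrand,

    27x y → 162u^2 + 351u v + 162v^2,

so the integral becomes

    ∬_R (162u^2 + 351u v + 162v^2) · |J| du dv = ∫_0^3 ∫_0^1 (810u^2 + 1755u v + 810v^2) dv du.

Inner (v): 810u^2 + 1755u/2 + 270.
Outer (u): 48195/4.

Therefore ∬_D (27x y) dx dy = 48195/4.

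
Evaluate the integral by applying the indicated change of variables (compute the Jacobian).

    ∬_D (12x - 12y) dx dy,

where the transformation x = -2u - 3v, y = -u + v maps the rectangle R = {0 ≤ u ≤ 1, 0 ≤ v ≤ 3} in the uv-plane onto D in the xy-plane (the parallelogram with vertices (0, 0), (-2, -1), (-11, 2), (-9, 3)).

Compute the Jacobian determinant of (x, y) with respect to (u, v):

    ∂(x,y)/∂(u,v) = | -2  -3 | = (-2)(1) - (-3)(-1) = -5.
                   | -1  1 |

Its absolute value is |J| = 5 (the area scaling factor).

Substituting x = -2u - 3v, y = -u + v into the integrand,

    12x - 12y → -12u - 48v,

so the integral becomes

    ∬_R (-12u - 48v) · |J| du dv = ∫_0^1 ∫_0^3 (-60u - 240v) dv du.

Inner (v): -180u - 1080.
Outer (u): -1170.

Therefore ∬_D (12x - 12y) dx dy = -1170.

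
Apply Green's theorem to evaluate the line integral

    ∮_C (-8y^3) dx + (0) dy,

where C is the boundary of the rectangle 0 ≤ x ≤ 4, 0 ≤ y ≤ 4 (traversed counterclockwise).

Green's theorem converts the closed line integral into a double integral over the enclosed region D:

    ∮_C P dx + Q dy = ∬_D (∂Q/∂x - ∂P/∂y) dA.

Here P = -8y^3, Q = 0, so

    ∂Q/∂x = 0,    ∂P/∂y = -24y^2,
    ∂Q/∂x - ∂P/∂y = 24y^2.

D is the region 0 ≤ x ≤ 4, 0 ≤ y ≤ 4. Evaluating the double integral:

    ∬_D (24y^2) dA = ∫_0^{4} ∫_0^{4} (24y^2) dy dx.

Inner (y from 0 to 4): 512.
Outer (x from 0 to 4): 2048.

Therefore ∮_C P dx + Q dy = 2048.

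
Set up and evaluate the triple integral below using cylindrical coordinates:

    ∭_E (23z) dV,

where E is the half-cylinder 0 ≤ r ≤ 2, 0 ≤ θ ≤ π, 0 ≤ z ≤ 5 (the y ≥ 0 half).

In cylindrical coordinates, x = r cos(θ), y = r sin(θ), z = z, and dV = r dr dθ dz.

The integrand becomes 23z, so

    ∭_E (23z) dV = ∫_{0}^{π} ∫_{0}^{2} ∫_{0}^{5} (23z) · r dz dr dθ.

Inner (z): 575r/2.
Middle (r from 0 to 2): 575.
Outer (θ): 575π.

Therefore the triple integral equals 575π.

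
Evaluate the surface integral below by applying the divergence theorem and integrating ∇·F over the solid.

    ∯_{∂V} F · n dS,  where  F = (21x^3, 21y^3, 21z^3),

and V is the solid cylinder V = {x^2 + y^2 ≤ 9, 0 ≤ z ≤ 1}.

By the divergence theorem,

    ∯_{∂V} F · n dS = ∭_V (∇ · F) dV.

Compute the divergence:
    ∇ · F = ∂F_x/∂x + ∂F_y/∂y + ∂F_z/∂z = 63x^2 + 63y^2 + 63z^2.

In cylindrical coordinates, x = r cos(θ), y = r sin(θ), z = z, dV = r dr dθ dz, with 0 ≤ r ≤ 3, 0 ≤ θ ≤ 2π, 0 ≤ z ≤ 1.

The integrand, after substitution and multiplying by the volume element, becomes (63r^2 + 63z^2) · r, so

    ∭_V (∇·F) dV = ∫_0^{2π} ∫_0^{3} ∫_0^{1} (63r^2 + 63z^2) · r dz dr dθ.

Inner (z from 0 to 1): 63r^3 + 21r.
Middle (r from 0 to 3): 5481/4.
Outer (θ from 0 to 2π): 5481π/2.

Therefore ∯_{∂V} F · n dS = 5481π/2.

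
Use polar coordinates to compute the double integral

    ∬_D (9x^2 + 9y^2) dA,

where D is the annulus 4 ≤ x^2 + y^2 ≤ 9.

The region D is 2 ≤ r ≤ 3, 0 ≤ θ ≤ 2π in polar coordinates, where x = r cos(θ), y = r sin(θ), and dA = r dr dθ.

Under the substitution, the integrand becomes 9r^2, so

    ∬_D (9x^2 + 9y^2) dA = ∫_{0}^{2π} ∫_{2}^{3} (9r^2) · r dr dθ.

Inner integral (in r): ∫_{2}^{3} (9r^2) · r dr = 585/4.

Outer integral (in θ): ∫_{0}^{2π} (585/4) dθ = 585π/2.

Therefore ∬_D (9x^2 + 9y^2) dA = 585π/2.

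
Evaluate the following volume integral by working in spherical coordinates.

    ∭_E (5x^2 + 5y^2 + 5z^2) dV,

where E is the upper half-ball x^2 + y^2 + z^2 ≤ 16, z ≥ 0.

In spherical coordinates, x = ρ sin(φ) cos(θ), y = ρ sin(φ) sin(θ), z = ρ cos(φ), and dV = ρ^2 sin(φ) dρ dφ dθ.

The integrand becomes 5ρ^2, so

    ∭_E (5x^2 + 5y^2 + 5z^2) dV = ∫_{0}^{2π} ∫_{0}^{π/2} ∫_{0}^{4} (5ρ^2) · ρ^2 sin(φ) dρ dφ dθ.

Inner (ρ): 1024sin(φ).
Middle (φ): 1024.
Outer (θ): 2048π.

Therefore the triple integral equals 2048π.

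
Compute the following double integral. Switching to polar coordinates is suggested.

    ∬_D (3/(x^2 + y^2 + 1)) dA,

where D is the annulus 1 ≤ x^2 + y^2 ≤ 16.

The region D is 1 ≤ r ≤ 4, 0 ≤ θ ≤ 2π in polar coordinates, where x = r cos(θ), y = r sin(θ), and dA = r dr dθ.

Under the substitution, the integrand becomes 3/(r^2 + 1), so

    ∬_D (3/(x^2 + y^2 + 1)) dA = ∫_{0}^{2π} ∫_{1}^{4} (3/(r^2 + 1)) · r dr dθ.

Inner integral (in r): ∫_{1}^{4} (3/(r^2 + 1)) · r dr = log(17sqrt(34)/4).

Outer integral (in θ): ∫_{0}^{2π} (log(17sqrt(34)/4)) dθ = log((17sqrt(34)/4)^(2π)).

Therefore ∬_D (3/(x^2 + y^2 + 1)) dA = log((17sqrt(34)/4)^(2π)).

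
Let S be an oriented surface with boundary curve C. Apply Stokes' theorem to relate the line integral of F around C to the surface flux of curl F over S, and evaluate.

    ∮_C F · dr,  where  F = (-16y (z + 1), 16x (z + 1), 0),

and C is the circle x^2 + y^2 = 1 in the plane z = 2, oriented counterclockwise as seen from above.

Let S be the flat disk x^2 + y^2 ≤ 1 in the plane z = 2, with upward unit normal n̂ = ẑ. By Stokes' theorem,

    ∮_C F · dr = ∬_S (∇ × F) · n̂ dS = ∬_D (curl F)_z dA,

where D is the disk x^2 + y^2 ≤ 1.

Compute the curl of F = (-16y (z + 1), 16x (z + 1), 0):
    (∇ × F)_x = ∂F_z/∂y - ∂F_y/∂z = -16x,
    (∇ × F)_y = ∂F_x/∂z - ∂F_z/∂x = -16y,
    (∇ × F)_z = ∂F_y/∂x - ∂F_x/∂y = 32z + 32.

On z = 2, (curl F)_z = 96.

Convert to polar (x = r cos θ, y = r sin θ, dA = r dr dθ); the integrand becomes 96, so

    ∬_D (curl F)_z dA = ∫_0^{2π} ∫_0^{1} (96) · r dr dθ.

Inner (r from 0 to 1): 48.
Outer (θ from 0 to 2π): 96π.

Therefore ∮_C F · dr = 96π.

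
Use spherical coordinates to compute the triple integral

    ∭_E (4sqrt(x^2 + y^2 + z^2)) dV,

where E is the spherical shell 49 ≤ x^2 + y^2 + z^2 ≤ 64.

In spherical coordinates, x = ρ sin(φ) cos(θ), y = ρ sin(φ) sin(θ), z = ρ cos(φ), and dV = ρ^2 sin(φ) dρ dφ dθ.

The integrand becomes 4ρ, so

    ∭_E (4sqrt(x^2 + y^2 + z^2)) dV = ∫_{0}^{2π} ∫_{0}^{π} ∫_{7}^{8} (4ρ) · ρ^2 sin(φ) dρ dφ dθ.

Inner (ρ): 1695sin(φ).
Middle (φ): 3390.
Outer (θ): 6780π.

Therefore the triple integral equals 6780π.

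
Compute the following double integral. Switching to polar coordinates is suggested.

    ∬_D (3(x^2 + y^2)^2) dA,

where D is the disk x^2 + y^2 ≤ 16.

The region D is 0 ≤ r ≤ 4, 0 ≤ θ ≤ 2π in polar coordinates, where x = r cos(θ), y = r sin(θ), and dA = r dr dθ.

Under the substitution, the integrand becomes 3r^4, so

    ∬_D (3(x^2 + y^2)^2) dA = ∫_{0}^{2π} ∫_{0}^{4} (3r^4) · r dr dθ.

Inner integral (in r): ∫_{0}^{4} (3r^4) · r dr = 2048.

Outer integral (in θ): ∫_{0}^{2π} (2048) dθ = 4096π.

Therefore ∬_D (3(x^2 + y^2)^2) dA = 4096π.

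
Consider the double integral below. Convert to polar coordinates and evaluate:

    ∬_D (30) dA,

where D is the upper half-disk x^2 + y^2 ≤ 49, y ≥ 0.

The region D is 0 ≤ r ≤ 7, 0 ≤ θ ≤ π in polar coordinates, where x = r cos(θ), y = r sin(θ), and dA = r dr dθ.

Under the substitution, the integrand becomes 30, so

    ∬_D (30) dA = ∫_{0}^{π} ∫_{0}^{7} (30) · r dr dθ.

Inner integral (in r): ∫_{0}^{7} (30) · r dr = 735.

Outer integral (in θ): ∫_{0}^{π} (735) dθ = 735π.

Therefore ∬_D (30) dA = 735π.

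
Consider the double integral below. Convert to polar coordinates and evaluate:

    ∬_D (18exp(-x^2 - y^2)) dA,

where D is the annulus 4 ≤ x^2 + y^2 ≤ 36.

The region D is 2 ≤ r ≤ 6, 0 ≤ θ ≤ 2π in polar coordinates, where x = r cos(θ), y = r sin(θ), and dA = r dr dθ.

Under the substitution, the integrand becomes 18exp(-r^2), so

    ∬_D (18exp(-x^2 - y^2)) dA = ∫_{0}^{2π} ∫_{2}^{6} (18exp(-r^2)) · r dr dθ.

Inner integral (in r): ∫_{2}^{6} (18exp(-r^2)) · r dr = -(9 - 9exp(32))exp(-36).

Outer integral (in θ): ∫_{0}^{2π} (-(9 - 9exp(32))exp(-36)) dθ = -18π (1 - exp(32))exp(-36).

Therefore ∬_D (18exp(-x^2 - y^2)) dA = -18π (1 - exp(32))exp(-36).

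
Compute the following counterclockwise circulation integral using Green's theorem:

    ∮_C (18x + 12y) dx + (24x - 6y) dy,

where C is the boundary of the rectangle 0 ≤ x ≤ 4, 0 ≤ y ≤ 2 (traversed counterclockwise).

Green's theorem converts the closed line integral into a double integral over the enclosed region D:

    ∮_C P dx + Q dy = ∬_D (∂Q/∂x - ∂P/∂y) dA.

Here P = 18x + 12y, Q = 24x - 6y, so

    ∂Q/∂x = 24,    ∂P/∂y = 12,
    ∂Q/∂x - ∂P/∂y = 12.

D is the region 0 ≤ x ≤ 4, 0 ≤ y ≤ 2. Evaluating the double integral:

    ∬_D (12) dA = ∫_0^{4} ∫_0^{2} (12) dy dx.

Inner (y from 0 to 2): 24.
Outer (x from 0 to 4): 96.

Therefore ∮_C P dx + Q dy = 96.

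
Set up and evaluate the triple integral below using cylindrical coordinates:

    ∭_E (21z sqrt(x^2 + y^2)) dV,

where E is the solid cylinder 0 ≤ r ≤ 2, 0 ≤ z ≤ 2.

In cylindrical coordinates, x = r cos(θ), y = r sin(θ), z = z, and dV = r dr dθ dz.

The integrand becomes 21r z, so

    ∭_E (21z sqrt(x^2 + y^2)) dV = ∫_{0}^{2π} ∫_{0}^{2} ∫_{0}^{2} (21r z) · r dz dr dθ.

Inner (z): 42r^2.
Middle (r from 0 to 2): 112.
Outer (θ): 224π.

Therefore the triple integral equals 224π.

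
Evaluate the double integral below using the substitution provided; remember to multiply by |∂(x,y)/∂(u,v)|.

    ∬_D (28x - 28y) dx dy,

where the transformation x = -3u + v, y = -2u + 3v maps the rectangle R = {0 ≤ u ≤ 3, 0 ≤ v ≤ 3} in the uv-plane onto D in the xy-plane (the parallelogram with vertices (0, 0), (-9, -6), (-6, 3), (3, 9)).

Compute the Jacobian determinant of (x, y) with respect to (u, v):

    ∂(x,y)/∂(u,v) = | -3  1 | = (-3)(3) - (1)(-2) = -7.
                   | -2  3 |

Its absolute value is |J| = 7 (the area scaling factor).

Substituting x = -3u + v, y = -2u + 3v into the integrand,

    28x - 28y → -28u - 56v,

so the integral becomes

    ∬_R (-28u - 56v) · |J| du dv = ∫_0^3 ∫_0^3 (-196u - 392v) dv du.

Inner (v): -588u - 1764.
Outer (u): -7938.

Therefore ∬_D (28x - 28y) dx dy = -7938.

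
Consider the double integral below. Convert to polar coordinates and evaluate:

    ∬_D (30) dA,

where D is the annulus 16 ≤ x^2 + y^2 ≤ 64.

The region D is 4 ≤ r ≤ 8, 0 ≤ θ ≤ 2π in polar coordinates, where x = r cos(θ), y = r sin(θ), and dA = r dr dθ.

Under the substitution, the integrand becomes 30, so

    ∬_D (30) dA = ∫_{0}^{2π} ∫_{4}^{8} (30) · r dr dθ.

Inner integral (in r): ∫_{4}^{8} (30) · r dr = 720.

Outer integral (in θ): ∫_{0}^{2π} (720) dθ = 1440π.

Therefore ∬_D (30) dA = 1440π.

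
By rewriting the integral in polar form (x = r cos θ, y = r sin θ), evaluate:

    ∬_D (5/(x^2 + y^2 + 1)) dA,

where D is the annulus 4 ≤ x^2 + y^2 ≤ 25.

The region D is 2 ≤ r ≤ 5, 0 ≤ θ ≤ 2π in polar coordinates, where x = r cos(θ), y = r sin(θ), and dA = r dr dθ.

Under the substitution, the integrand becomes 5/(r^2 + 1), so

    ∬_D (5/(x^2 + y^2 + 1)) dA = ∫_{0}^{2π} ∫_{2}^{5} (5/(r^2 + 1)) · r dr dθ.

Inner integral (in r): ∫_{2}^{5} (5/(r^2 + 1)) · r dr = log(676sqrt(130)/125).

Outer integral (in θ): ∫_{0}^{2π} (log(676sqrt(130)/125)) dθ = log((676sqrt(130)/125)^(2π)).

Therefore ∬_D (5/(x^2 + y^2 + 1)) dA = log((676sqrt(130)/125)^(2π)).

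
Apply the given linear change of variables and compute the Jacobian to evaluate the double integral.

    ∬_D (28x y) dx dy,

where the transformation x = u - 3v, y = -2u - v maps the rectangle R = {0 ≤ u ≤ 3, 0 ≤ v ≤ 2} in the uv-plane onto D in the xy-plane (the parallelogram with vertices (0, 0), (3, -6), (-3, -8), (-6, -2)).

Compute the Jacobian determinant of (x, y) with respect to (u, v):

    ∂(x,y)/∂(u,v) = | 1  -3 | = (1)(-1) - (-3)(-2) = -7.
                   | -2  -1 |

Its absolute value is |J| = 7 (the area scaling factor).

Substituting x = u - 3v, y = -2u - v into the integrand,

    28x y → -56u^2 + 140u v + 84v^2,

so the integral becomes

    ∬_R (-56u^2 + 140u v + 84v^2) · |J| du dv = ∫_0^3 ∫_0^2 (-392u^2 + 980u v + 588v^2) dv du.

Inner (v): -784u^2 + 1960u + 1568.
Outer (u): 6468.

Therefore ∬_D (28x y) dx dy = 6468.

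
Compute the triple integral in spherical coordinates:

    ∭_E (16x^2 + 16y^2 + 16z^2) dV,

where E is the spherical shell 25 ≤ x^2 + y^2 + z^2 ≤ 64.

In spherical coordinates, x = ρ sin(φ) cos(θ), y = ρ sin(φ) sin(θ), z = ρ cos(φ), and dV = ρ^2 sin(φ) dρ dφ dθ.

The integrand becomes 16ρ^2, so

    ∭_E (16x^2 + 16y^2 + 16z^2) dV = ∫_{0}^{2π} ∫_{0}^{π} ∫_{5}^{8} (16ρ^2) · ρ^2 sin(φ) dρ dφ dθ.

Inner (ρ): 474288sin(φ)/5.
Middle (φ): 948576/5.
Outer (θ): 1897152π/5.

Therefore the triple integral equals 1897152π/5.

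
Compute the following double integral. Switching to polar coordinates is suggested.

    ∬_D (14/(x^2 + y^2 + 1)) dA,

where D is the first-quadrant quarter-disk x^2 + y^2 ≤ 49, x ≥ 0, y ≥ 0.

The region D is 0 ≤ r ≤ 7, 0 ≤ θ ≤ π/2 in polar coordinates, where x = r cos(θ), y = r sin(θ), and dA = r dr dθ.

Under the substitution, the integrand becomes 14/(r^2 + 1), so

    ∬_D (14/(x^2 + y^2 + 1)) dA = ∫_{0}^{π/2} ∫_{0}^{7} (14/(r^2 + 1)) · r dr dθ.

Inner integral (in r): ∫_{0}^{7} (14/(r^2 + 1)) · r dr = log(781250000000).

Outer integral (in θ): ∫_{0}^{π/2} (log(781250000000)) dθ = log(781250000000^(π/2)).

Therefore ∬_D (14/(x^2 + y^2 + 1)) dA = log(781250000000^(π/2)).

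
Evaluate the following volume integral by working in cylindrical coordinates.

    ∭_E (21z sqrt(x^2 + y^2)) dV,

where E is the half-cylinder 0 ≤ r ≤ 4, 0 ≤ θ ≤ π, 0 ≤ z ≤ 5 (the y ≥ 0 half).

In cylindrical coordinates, x = r cos(θ), y = r sin(θ), z = z, and dV = r dr dθ dz.

The integrand becomes 21r z, so

    ∭_E (21z sqrt(x^2 + y^2)) dV = ∫_{0}^{π} ∫_{0}^{4} ∫_{0}^{5} (21r z) · r dz dr dθ.

Inner (z): 525r^2/2.
Middle (r from 0 to 4): 5600.
Outer (θ): 5600π.

Therefore the triple integral equals 5600π.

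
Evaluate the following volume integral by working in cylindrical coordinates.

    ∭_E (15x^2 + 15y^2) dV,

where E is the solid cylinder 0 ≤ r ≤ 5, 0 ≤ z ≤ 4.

In cylindrical coordinates, x = r cos(θ), y = r sin(θ), z = z, and dV = r dr dθ dz.

The integrand becomes 15r^2, so

    ∭_E (15x^2 + 15y^2) dV = ∫_{0}^{2π} ∫_{0}^{5} ∫_{0}^{4} (15r^2) · r dz dr dθ.

Inner (z): 60r^3.
Middle (r from 0 to 5): 9375.
Outer (θ): 18750π.

Therefore the triple integral equals 18750π.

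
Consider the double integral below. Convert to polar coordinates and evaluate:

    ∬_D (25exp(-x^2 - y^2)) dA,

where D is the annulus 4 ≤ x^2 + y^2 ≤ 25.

The region D is 2 ≤ r ≤ 5, 0 ≤ θ ≤ 2π in polar coordinates, where x = r cos(θ), y = r sin(θ), and dA = r dr dθ.

Under the substitution, the integrand becomes 25exp(-r^2), so

    ∬_D (25exp(-x^2 - y^2)) dA = ∫_{0}^{2π} ∫_{2}^{5} (25exp(-r^2)) · r dr dθ.

Inner integral (in r): ∫_{2}^{5} (25exp(-r^2)) · r dr = -(25 - 25exp(21))exp(-25)/2.

Outer integral (in θ): ∫_{0}^{2π} (-(25 - 25exp(21))exp(-25)/2) dθ = -25π (1 - exp(21))exp(-25).

Therefore ∬_D (25exp(-x^2 - y^2)) dA = -25π (1 - exp(21))exp(-25).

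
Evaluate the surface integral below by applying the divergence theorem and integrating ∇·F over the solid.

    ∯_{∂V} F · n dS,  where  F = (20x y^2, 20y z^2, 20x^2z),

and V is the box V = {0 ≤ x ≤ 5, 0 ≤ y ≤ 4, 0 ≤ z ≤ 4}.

By the divergence theorem,

    ∯_{∂V} F · n dS = ∭_V (∇ · F) dV.

Compute the divergence:
    ∇ · F = ∂F_x/∂x + ∂F_y/∂y + ∂F_z/∂z = 20y^2 + 20z^2 + 20x^2 = 20x^2 + 20y^2 + 20z^2.

V is a rectangular box, so dV = dx dy dz with 0 ≤ x ≤ 5, 0 ≤ y ≤ 4, 0 ≤ z ≤ 4.

Integrate (20x^2 + 20y^2 + 20z^2) over V as an iterated integral:

    ∭_V (∇·F) dV = ∫_0^{5} ∫_0^{4} ∫_0^{4} (20x^2 + 20y^2 + 20z^2) dz dy dx.

Inner (z from 0 to 4): 80x^2 + 80y^2 + 1280/3.
Middle (y from 0 to 4): 320x^2 + 10240/3.
Outer (x from 0 to 5): 30400.

Therefore ∯_{∂V} F · n dS = 30400.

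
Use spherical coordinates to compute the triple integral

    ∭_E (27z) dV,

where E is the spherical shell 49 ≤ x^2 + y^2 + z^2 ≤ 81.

In spherical coordinates, x = ρ sin(φ) cos(θ), y = ρ sin(φ) sin(θ), z = ρ cos(φ), and dV = ρ^2 sin(φ) dρ dφ dθ.

The integrand becomes 27ρ cos(φ), so

    ∭_E (27z) dV = ∫_{0}^{2π} ∫_{0}^{π} ∫_{7}^{9} (27ρ cos(φ)) · ρ^2 sin(φ) dρ dφ dθ.

Inner (ρ): 14040sin(2φ).
Middle (φ): 0.
Outer (θ): 0.

Therefore the triple integral equals 0.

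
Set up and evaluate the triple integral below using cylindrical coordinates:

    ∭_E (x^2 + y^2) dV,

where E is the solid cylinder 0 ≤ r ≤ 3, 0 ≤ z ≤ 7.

In cylindrical coordinates, x = r cos(θ), y = r sin(θ), z = z, and dV = r dr dθ dz.

The integrand becomes r^2, so

    ∭_E (x^2 + y^2) dV = ∫_{0}^{2π} ∫_{0}^{3} ∫_{0}^{7} (r^2) · r dz dr dθ.

Inner (z): 7r^3.
Middle (r from 0 to 3): 567/4.
Outer (θ): 567π/2.

Therefore the triple integral equals 567π/2.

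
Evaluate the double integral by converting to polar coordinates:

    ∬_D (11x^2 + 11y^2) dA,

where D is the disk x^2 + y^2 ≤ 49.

The region D is 0 ≤ r ≤ 7, 0 ≤ θ ≤ 2π in polar coordinates, where x = r cos(θ), y = r sin(θ), and dA = r dr dθ.

Under the substitution, the integrand becomes 11r^2, so

    ∬_D (11x^2 + 11y^2) dA = ∫_{0}^{2π} ∫_{0}^{7} (11r^2) · r dr dθ.

Inner integral (in r): ∫_{0}^{7} (11r^2) · r dr = 26411/4.

Outer integral (in θ): ∫_{0}^{2π} (26411/4) dθ = 26411π/2.

Therefore ∬_D (11x^2 + 11y^2) dA = 26411π/2.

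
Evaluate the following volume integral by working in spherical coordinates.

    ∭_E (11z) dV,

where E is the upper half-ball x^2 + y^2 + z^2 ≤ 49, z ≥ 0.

In spherical coordinates, x = ρ sin(φ) cos(θ), y = ρ sin(φ) sin(θ), z = ρ cos(φ), and dV = ρ^2 sin(φ) dρ dφ dθ.

The integrand becomes 11ρ cos(φ), so

    ∭_E (11z) dV = ∫_{0}^{2π} ∫_{0}^{π/2} ∫_{0}^{7} (11ρ cos(φ)) · ρ^2 sin(φ) dρ dφ dθ.

Inner (ρ): 26411sin(2φ)/8.
Middle (φ): 26411/8.
Outer (θ): 26411π/4.

Therefore the triple integral equals 26411π/4.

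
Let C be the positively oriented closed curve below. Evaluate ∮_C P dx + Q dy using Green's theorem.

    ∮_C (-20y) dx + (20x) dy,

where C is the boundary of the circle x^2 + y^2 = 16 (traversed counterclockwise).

Green's theorem converts the closed line integral into a double integral over the enclosed region D:

    ∮_C P dx + Q dy = ∬_D (∂Q/∂x - ∂P/∂y) dA.

Here P = -20y, Q = 20x, so

    ∂Q/∂x = 20,    ∂P/∂y = -20,
    ∂Q/∂x - ∂P/∂y = 40.

D is the region x^2 + y^2 ≤ 16. Evaluating the double integral:

In polar coordinates (x = r cos θ, y = r sin θ, dA = r dr dθ) the integrand becomes 40, so

    ∬_D (40) dA = ∫_0^{2π} ∫_0^{4} (40) · r dr dθ.

Inner (r from 0 to 4): 320.
Outer (θ from 0 to 2π): 640π.

Therefore ∮_C P dx + Q dy = 640π.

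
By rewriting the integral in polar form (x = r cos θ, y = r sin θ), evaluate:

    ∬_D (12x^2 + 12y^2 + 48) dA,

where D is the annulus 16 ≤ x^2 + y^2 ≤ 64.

The region D is 4 ≤ r ≤ 8, 0 ≤ θ ≤ 2π in polar coordinates, where x = r cos(θ), y = r sin(θ), and dA = r dr dθ.

Under the substitution, the integrand becomes 12r^2 + 48, so

    ∬_D (12x^2 + 12y^2 + 48) dA = ∫_{0}^{2π} ∫_{4}^{8} (12r^2 + 48) · r dr dθ.

Inner integral (in r): ∫_{4}^{8} (12r^2 + 48) · r dr = 12672.

Outer integral (in θ): ∫_{0}^{2π} (12672) dθ = 25344π.

Therefore ∬_D (12x^2 + 12y^2 + 48) dA = 25344π.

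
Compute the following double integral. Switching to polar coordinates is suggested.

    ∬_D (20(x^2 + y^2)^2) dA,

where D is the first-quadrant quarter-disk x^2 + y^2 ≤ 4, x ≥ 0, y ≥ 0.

The region D is 0 ≤ r ≤ 2, 0 ≤ θ ≤ π/2 in polar coordinates, where x = r cos(θ), y = r sin(θ), and dA = r dr dθ.

Under the substitution, the integrand becomes 20r^4, so

    ∬_D (20(x^2 + y^2)^2) dA = ∫_{0}^{π/2} ∫_{0}^{2} (20r^4) · r dr dθ.

Inner integral (in r): ∫_{0}^{2} (20r^4) · r dr = 640/3.

Outer integral (in θ): ∫_{0}^{π/2} (640/3) dθ = 320π/3.

Therefore ∬_D (20(x^2 + y^2)^2) dA = 320π/3.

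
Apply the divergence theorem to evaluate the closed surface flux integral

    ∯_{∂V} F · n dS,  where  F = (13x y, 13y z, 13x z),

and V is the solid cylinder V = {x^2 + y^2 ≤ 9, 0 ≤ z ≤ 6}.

By the divergence theorem,

    ∯_{∂V} F · n dS = ∭_V (∇ · F) dV.

Compute the divergence:
    ∇ · F = ∂F_x/∂x + ∂F_y/∂y + ∂F_z/∂z = 13y + 13z + 13x = 13x + 13y + 13z.

In cylindrical coordinates, x = r cos(θ), y = r sin(θ), z = z, dV = r dr dθ dz, with 0 ≤ r ≤ 3, 0 ≤ θ ≤ 2π, 0 ≤ z ≤ 6.

The integrand, after substitution and multiplying by the volume element, becomes (13sqrt(2)r sin(θ + π/4) + 13z) · r, so

    ∭_V (∇·F) dV = ∫_0^{2π} ∫_0^{3} ∫_0^{6} (13sqrt(2)r sin(θ + π/4) + 13z) · r dz dr dθ.

Inner (z from 0 to 6): 78r (sqrt(2)r sin(θ + π/4) + 3).
Middle (r from 0 to 3): 702sqrt(2)sin(θ + π/4) + 1053.
Outer (θ from 0 to 2π): 2106π.

Therefore ∯_{∂V} F · n dS = 2106π.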